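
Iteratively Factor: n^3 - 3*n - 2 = (n + 1)*(n^2 - n - 2) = (n - 2)*(n + 1)*(n + 1)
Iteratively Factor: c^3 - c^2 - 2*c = (c + 1)*(c^2 - 2*c) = (c - 2)*(c + 1)*(c)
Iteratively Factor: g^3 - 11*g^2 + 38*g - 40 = (g - 4)*(g^2 - 7*g + 10) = (g - 5)*(g - 4)*(g - 2)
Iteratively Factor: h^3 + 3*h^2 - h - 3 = (h - 1)*(h^2 + 4*h + 3) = (h - 1)*(h + 3)*(h + 1)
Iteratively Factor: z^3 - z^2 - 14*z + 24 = (z + 4)*(z^2 - 5*z + 6) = (z - 2)*(z + 4)*(z - 3)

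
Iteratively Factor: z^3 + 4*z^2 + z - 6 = (z + 3)*(z^2 + z - 2) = (z + 2)*(z + 3)*(z - 1)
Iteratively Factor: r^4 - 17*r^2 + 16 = (r + 1)*(r^3 - r^2 - 16*r + 16) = (r + 1)*(r + 4)*(r^2 - 5*r + 4) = (r - 4)*(r + 1)*(r + 4)*(r - 1)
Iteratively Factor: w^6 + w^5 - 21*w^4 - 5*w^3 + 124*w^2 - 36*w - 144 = (w + 4)*(w^5 - 3*w^4 - 9*w^3 + 31*w^2 - 36) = (w - 2)*(w + 4)*(w^4 - w^3 - 11*w^2 + 9*w + 18) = (w - 2)^2*(w + 4)*(w^3 + w^2 - 9*w - 9) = (w - 2)^2*(w + 3)*(w + 4)*(w^2 - 2*w - 3) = (w - 3)*(w - 2)^2*(w + 3)*(w + 4)*(w + 1)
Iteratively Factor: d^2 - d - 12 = (d + 3)*(d - 4)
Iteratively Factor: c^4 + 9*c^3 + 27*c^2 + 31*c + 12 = (c + 4)*(c^3 + 5*c^2 + 7*c + 3) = (c + 3)*(c + 4)*(c^2 + 2*c + 1) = (c + 1)*(c + 3)*(c + 4)*(c + 1)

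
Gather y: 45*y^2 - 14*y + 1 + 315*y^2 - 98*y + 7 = 360*y^2 - 112*y + 8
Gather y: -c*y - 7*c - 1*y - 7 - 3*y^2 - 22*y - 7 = -7*c - 3*y^2 + y*(-c - 23) - 14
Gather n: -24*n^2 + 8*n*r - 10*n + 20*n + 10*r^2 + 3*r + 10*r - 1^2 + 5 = -24*n^2 + n*(8*r + 10) + 10*r^2 + 13*r + 4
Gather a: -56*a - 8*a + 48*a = -16*a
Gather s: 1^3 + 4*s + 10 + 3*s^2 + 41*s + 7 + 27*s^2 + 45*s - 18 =30*s^2 + 90*s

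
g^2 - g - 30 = (g - 6)*(g + 5)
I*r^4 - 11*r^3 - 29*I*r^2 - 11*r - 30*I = (r + I)*(r + 5*I)*(r + 6*I)*(I*r + 1)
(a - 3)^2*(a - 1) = a^3 - 7*a^2 + 15*a - 9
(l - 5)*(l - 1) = l^2 - 6*l + 5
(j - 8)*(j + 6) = j^2 - 2*j - 48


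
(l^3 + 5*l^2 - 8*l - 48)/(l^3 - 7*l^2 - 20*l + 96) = (l + 4)/(l - 8)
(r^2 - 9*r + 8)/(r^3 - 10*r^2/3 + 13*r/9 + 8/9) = 9*(r - 8)/(9*r^2 - 21*r - 8)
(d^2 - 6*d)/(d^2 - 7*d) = (d - 6)/(d - 7)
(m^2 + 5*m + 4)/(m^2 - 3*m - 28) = (m + 1)/(m - 7)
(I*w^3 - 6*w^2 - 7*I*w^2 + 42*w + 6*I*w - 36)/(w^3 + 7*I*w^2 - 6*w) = I*(w^2 - 7*w + 6)/(w*(w + I))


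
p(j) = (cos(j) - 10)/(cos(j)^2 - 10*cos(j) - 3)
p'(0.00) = 0.00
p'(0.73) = 0.60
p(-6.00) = 0.77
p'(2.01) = 49.23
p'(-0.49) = -0.33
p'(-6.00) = 0.17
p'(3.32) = -0.36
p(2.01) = -7.28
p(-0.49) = 0.83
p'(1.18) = 1.99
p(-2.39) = -2.22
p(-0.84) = 1.01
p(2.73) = -1.56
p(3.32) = -1.41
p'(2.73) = 1.00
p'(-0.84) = -0.79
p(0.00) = 0.75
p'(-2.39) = -3.44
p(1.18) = 1.44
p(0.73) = 0.94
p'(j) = (2*sin(j)*cos(j) - 10*sin(j))*(cos(j) - 10)/(cos(j)^2 - 10*cos(j) - 3)^2 - sin(j)/(cos(j)^2 - 10*cos(j) - 3)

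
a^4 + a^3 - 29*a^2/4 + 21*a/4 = a*(a - 3/2)*(a - 1)*(a + 7/2)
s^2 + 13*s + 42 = (s + 6)*(s + 7)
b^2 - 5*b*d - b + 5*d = (b - 1)*(b - 5*d)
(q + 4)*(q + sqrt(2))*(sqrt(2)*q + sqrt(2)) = sqrt(2)*q^3 + 2*q^2 + 5*sqrt(2)*q^2 + 4*sqrt(2)*q + 10*q + 8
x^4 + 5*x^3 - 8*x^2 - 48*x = x*(x - 3)*(x + 4)^2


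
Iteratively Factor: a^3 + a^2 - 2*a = (a + 2)*(a^2 - a) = (a - 1)*(a + 2)*(a)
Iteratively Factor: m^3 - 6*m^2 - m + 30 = (m + 2)*(m^2 - 8*m + 15) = (m - 3)*(m + 2)*(m - 5)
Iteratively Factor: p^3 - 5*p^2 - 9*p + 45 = (p + 3)*(p^2 - 8*p + 15) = (p - 5)*(p + 3)*(p - 3)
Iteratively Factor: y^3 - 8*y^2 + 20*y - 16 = (y - 2)*(y^2 - 6*y + 8) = (y - 4)*(y - 2)*(y - 2)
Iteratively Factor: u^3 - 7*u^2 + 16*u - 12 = (u - 2)*(u^2 - 5*u + 6) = (u - 3)*(u - 2)*(u - 2)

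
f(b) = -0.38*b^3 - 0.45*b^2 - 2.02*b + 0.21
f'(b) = -1.14*b^2 - 0.9*b - 2.02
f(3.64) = -31.43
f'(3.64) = -20.40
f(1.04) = -2.80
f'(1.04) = -4.19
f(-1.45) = 3.35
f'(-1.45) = -3.11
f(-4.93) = 44.76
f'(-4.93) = -25.29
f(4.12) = -42.33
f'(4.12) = -25.08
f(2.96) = -19.57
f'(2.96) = -14.67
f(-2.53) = 8.59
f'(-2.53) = -7.04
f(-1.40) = 3.20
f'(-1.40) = -2.99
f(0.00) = 0.21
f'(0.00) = -2.02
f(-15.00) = 1211.76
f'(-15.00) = -245.02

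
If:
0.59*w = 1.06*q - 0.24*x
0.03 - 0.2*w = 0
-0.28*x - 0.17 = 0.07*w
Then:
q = -0.06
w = 0.15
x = -0.64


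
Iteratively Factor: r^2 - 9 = (r + 3)*(r - 3)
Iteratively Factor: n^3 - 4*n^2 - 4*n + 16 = (n + 2)*(n^2 - 6*n + 8) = (n - 4)*(n + 2)*(n - 2)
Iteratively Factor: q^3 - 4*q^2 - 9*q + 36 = (q - 4)*(q^2 - 9) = (q - 4)*(q - 3)*(q + 3)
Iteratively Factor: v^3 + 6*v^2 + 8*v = (v)*(v^2 + 6*v + 8) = v*(v + 4)*(v + 2)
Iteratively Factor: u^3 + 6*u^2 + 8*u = (u + 2)*(u^2 + 4*u) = (u + 2)*(u + 4)*(u)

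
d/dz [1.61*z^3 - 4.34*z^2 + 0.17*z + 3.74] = 4.83*z^2 - 8.68*z + 0.17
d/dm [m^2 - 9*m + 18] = 2*m - 9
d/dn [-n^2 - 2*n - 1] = -2*n - 2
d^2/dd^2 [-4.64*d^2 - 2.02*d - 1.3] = -9.28000000000000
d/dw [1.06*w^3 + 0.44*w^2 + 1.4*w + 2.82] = 3.18*w^2 + 0.88*w + 1.4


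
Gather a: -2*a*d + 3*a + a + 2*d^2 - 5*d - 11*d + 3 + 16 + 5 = a*(4 - 2*d) + 2*d^2 - 16*d + 24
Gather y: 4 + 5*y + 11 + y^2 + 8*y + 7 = y^2 + 13*y + 22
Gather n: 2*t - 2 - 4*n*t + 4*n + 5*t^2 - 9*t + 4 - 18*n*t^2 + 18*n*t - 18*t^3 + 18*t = n*(-18*t^2 + 14*t + 4) - 18*t^3 + 5*t^2 + 11*t + 2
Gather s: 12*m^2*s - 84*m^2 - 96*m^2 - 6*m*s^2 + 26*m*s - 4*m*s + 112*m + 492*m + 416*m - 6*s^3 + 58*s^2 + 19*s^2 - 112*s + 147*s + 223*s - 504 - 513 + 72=-180*m^2 + 1020*m - 6*s^3 + s^2*(77 - 6*m) + s*(12*m^2 + 22*m + 258) - 945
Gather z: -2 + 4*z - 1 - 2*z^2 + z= -2*z^2 + 5*z - 3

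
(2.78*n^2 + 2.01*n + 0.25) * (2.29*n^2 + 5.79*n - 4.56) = 6.3662*n^4 + 20.6991*n^3 - 0.4664*n^2 - 7.7181*n - 1.14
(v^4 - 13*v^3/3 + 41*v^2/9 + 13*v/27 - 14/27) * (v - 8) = v^5 - 37*v^4/3 + 353*v^3/9 - 971*v^2/27 - 118*v/27 + 112/27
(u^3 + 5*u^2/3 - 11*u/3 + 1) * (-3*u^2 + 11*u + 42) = -3*u^5 + 6*u^4 + 214*u^3/3 + 80*u^2/3 - 143*u + 42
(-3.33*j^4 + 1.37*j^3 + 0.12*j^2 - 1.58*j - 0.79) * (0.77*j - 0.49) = -2.5641*j^5 + 2.6866*j^4 - 0.5789*j^3 - 1.2754*j^2 + 0.1659*j + 0.3871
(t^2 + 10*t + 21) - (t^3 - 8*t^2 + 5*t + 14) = -t^3 + 9*t^2 + 5*t + 7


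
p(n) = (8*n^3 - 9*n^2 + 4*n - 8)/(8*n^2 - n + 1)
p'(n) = (1 - 16*n)*(8*n^3 - 9*n^2 + 4*n - 8)/(8*n^2 - n + 1)^2 + (24*n^2 - 18*n + 4)/(8*n^2 - n + 1) = (64*n^4 - 16*n^3 + n^2 + 110*n - 4)/(64*n^4 - 16*n^3 + 17*n^2 - 2*n + 1)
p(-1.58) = -3.03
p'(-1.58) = 0.56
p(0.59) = -2.23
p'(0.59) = 6.44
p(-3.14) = -4.30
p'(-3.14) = 0.93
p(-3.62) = -4.75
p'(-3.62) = 0.95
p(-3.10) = -4.26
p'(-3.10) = 0.92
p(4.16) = 3.17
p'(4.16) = 1.01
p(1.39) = 0.11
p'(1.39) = 1.53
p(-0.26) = -5.44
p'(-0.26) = -9.86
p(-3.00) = -4.17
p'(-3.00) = 0.92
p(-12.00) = -13.03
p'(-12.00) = 1.00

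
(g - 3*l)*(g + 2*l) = g^2 - g*l - 6*l^2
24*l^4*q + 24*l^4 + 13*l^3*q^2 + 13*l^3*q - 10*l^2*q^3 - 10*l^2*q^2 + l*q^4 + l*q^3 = (-8*l + q)*(-3*l + q)*(l + q)*(l*q + l)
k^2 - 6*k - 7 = (k - 7)*(k + 1)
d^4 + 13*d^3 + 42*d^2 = d^2*(d + 6)*(d + 7)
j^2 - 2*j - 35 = (j - 7)*(j + 5)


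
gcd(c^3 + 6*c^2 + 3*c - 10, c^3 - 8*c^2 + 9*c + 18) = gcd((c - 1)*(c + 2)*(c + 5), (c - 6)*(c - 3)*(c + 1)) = 1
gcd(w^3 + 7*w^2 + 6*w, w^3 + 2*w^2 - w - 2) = w + 1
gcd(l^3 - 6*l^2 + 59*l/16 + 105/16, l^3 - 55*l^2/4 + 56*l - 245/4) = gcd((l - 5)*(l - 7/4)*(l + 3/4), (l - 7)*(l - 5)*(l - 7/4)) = l^2 - 27*l/4 + 35/4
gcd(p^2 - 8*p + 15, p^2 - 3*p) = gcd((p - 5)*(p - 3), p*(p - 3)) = p - 3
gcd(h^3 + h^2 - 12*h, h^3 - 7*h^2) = h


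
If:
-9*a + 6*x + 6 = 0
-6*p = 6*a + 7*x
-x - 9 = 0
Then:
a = -16/3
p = 95/6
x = -9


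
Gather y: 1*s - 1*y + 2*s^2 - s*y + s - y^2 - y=2*s^2 + 2*s - y^2 + y*(-s - 2)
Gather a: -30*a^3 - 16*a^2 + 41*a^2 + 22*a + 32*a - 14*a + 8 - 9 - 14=-30*a^3 + 25*a^2 + 40*a - 15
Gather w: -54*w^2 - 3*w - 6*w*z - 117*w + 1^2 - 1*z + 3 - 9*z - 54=-54*w^2 + w*(-6*z - 120) - 10*z - 50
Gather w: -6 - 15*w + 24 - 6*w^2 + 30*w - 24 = -6*w^2 + 15*w - 6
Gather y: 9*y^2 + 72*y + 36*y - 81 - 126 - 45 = 9*y^2 + 108*y - 252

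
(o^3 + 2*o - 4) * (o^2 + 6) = o^5 + 8*o^3 - 4*o^2 + 12*o - 24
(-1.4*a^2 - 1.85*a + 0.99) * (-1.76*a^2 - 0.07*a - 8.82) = 2.464*a^4 + 3.354*a^3 + 10.7351*a^2 + 16.2477*a - 8.7318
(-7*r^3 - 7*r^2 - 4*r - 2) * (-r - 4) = 7*r^4 + 35*r^3 + 32*r^2 + 18*r + 8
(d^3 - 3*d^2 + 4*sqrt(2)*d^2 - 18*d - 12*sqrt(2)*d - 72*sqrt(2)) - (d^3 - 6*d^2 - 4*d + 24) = 3*d^2 + 4*sqrt(2)*d^2 - 12*sqrt(2)*d - 14*d - 72*sqrt(2) - 24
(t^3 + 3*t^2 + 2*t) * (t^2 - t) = t^5 + 2*t^4 - t^3 - 2*t^2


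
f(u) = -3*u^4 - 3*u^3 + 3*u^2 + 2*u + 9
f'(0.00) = 2.00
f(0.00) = 9.00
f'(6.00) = -2878.00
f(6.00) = -4407.00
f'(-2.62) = 140.32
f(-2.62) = -63.05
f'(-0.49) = -1.69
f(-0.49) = 8.92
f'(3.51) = -606.74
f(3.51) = -532.10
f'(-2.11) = 62.00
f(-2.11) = -13.15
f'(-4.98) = 1230.99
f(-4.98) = -1401.22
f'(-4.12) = 663.72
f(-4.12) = -602.90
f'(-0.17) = 0.78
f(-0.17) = 8.76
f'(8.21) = -7196.03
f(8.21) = -15062.47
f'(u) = -12*u^3 - 9*u^2 + 6*u + 2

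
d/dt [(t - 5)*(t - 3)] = 2*t - 8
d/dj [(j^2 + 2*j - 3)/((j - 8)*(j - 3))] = (-13*j^2 + 54*j + 15)/(j^4 - 22*j^3 + 169*j^2 - 528*j + 576)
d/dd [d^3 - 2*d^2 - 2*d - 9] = 3*d^2 - 4*d - 2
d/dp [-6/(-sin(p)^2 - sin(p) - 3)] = -6*(2*sin(p) + 1)*cos(p)/(sin(p)^2 + sin(p) + 3)^2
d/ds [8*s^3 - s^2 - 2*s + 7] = 24*s^2 - 2*s - 2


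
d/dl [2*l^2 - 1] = 4*l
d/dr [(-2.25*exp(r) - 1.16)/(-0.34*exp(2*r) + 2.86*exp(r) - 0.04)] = (-0.765*exp(2*r) - 0.7888*exp(r) + 3.4076)*exp(r)/(0.1156*exp(4*r) - 1.9448*exp(3*r) + 8.2068*exp(2*r) - 0.2288*exp(r) + 0.0016)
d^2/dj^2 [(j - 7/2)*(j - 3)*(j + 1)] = 6*j - 11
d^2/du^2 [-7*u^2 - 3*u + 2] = -14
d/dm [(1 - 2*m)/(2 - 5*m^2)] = 2*(-5*m^2 + 5*m - 2)/(25*m^4 - 20*m^2 + 4)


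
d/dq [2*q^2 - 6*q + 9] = 4*q - 6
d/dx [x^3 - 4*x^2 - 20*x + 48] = 3*x^2 - 8*x - 20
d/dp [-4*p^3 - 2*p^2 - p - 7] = -12*p^2 - 4*p - 1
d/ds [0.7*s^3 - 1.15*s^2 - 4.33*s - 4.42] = 2.1*s^2 - 2.3*s - 4.33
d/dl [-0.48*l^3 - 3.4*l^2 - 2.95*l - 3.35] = -1.44*l^2 - 6.8*l - 2.95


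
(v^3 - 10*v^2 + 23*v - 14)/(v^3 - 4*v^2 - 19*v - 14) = (v^2 - 3*v + 2)/(v^2 + 3*v + 2)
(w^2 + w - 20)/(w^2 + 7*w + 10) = (w - 4)/(w + 2)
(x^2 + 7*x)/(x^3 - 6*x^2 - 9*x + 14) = x*(x + 7)/(x^3 - 6*x^2 - 9*x + 14)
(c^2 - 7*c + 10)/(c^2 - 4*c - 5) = (c - 2)/(c + 1)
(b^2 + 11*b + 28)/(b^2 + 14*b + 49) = (b + 4)/(b + 7)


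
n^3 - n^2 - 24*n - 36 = (n - 6)*(n + 2)*(n + 3)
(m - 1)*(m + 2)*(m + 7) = m^3 + 8*m^2 + 5*m - 14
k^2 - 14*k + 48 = (k - 8)*(k - 6)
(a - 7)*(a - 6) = a^2 - 13*a + 42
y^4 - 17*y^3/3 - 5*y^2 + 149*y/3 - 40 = (y - 5)*(y - 8/3)*(y - 1)*(y + 3)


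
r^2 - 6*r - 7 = (r - 7)*(r + 1)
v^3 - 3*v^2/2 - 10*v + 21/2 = (v - 7/2)*(v - 1)*(v + 3)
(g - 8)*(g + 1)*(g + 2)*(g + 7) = g^4 + 2*g^3 - 57*g^2 - 170*g - 112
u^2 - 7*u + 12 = (u - 4)*(u - 3)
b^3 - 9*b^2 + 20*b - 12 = (b - 6)*(b - 2)*(b - 1)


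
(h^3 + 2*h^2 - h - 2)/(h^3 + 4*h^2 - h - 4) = (h + 2)/(h + 4)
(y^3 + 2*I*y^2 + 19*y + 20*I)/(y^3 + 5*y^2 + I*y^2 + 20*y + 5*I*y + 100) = (y + I)/(y + 5)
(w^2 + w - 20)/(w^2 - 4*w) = (w + 5)/w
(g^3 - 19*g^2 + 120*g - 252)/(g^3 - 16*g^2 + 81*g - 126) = (g - 6)/(g - 3)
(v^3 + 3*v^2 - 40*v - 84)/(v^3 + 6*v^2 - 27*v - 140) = (v^2 - 4*v - 12)/(v^2 - v - 20)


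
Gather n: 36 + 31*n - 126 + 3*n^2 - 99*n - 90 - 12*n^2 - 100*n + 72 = -9*n^2 - 168*n - 108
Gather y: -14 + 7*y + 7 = 7*y - 7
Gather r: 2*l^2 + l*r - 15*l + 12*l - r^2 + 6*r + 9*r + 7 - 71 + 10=2*l^2 - 3*l - r^2 + r*(l + 15) - 54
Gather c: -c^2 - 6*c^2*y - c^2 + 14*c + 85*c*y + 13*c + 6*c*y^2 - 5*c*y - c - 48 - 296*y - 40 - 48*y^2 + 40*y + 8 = c^2*(-6*y - 2) + c*(6*y^2 + 80*y + 26) - 48*y^2 - 256*y - 80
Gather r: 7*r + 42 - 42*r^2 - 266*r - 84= -42*r^2 - 259*r - 42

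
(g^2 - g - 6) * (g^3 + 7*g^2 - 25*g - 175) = g^5 + 6*g^4 - 38*g^3 - 192*g^2 + 325*g + 1050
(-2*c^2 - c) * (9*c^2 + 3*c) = -18*c^4 - 15*c^3 - 3*c^2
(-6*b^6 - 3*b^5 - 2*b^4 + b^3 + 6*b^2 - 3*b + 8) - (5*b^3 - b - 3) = -6*b^6 - 3*b^5 - 2*b^4 - 4*b^3 + 6*b^2 - 2*b + 11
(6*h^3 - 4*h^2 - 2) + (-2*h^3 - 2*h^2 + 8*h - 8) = 4*h^3 - 6*h^2 + 8*h - 10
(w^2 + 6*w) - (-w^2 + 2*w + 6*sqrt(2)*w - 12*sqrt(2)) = 2*w^2 - 6*sqrt(2)*w + 4*w + 12*sqrt(2)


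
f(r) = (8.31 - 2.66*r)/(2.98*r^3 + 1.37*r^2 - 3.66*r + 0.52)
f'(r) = (8.31 - 2.66*r)*(-8.94*r^2 - 2.74*r + 3.66)/(2.98*r^3 + 1.37*r^2 - 3.66*r + 0.52)^2 - 2.66/(2.98*r^3 + 1.37*r^2 - 3.66*r + 0.52)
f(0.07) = 29.92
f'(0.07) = 367.51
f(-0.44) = 4.43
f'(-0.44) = 5.24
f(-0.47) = 4.28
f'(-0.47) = 4.51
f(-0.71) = 3.72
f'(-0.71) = 0.52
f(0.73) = -24.26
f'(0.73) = -276.86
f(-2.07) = -1.11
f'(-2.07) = -2.36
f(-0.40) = 4.66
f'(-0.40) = 6.38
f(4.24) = -0.01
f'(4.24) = -0.00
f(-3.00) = -0.29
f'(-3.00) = -0.30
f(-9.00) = -0.02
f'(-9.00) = -0.00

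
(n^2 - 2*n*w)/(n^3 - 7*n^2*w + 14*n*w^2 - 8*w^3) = n/(n^2 - 5*n*w + 4*w^2)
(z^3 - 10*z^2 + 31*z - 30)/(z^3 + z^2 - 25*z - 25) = (z^2 - 5*z + 6)/(z^2 + 6*z + 5)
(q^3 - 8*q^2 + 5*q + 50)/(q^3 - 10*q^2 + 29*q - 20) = (q^2 - 3*q - 10)/(q^2 - 5*q + 4)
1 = 1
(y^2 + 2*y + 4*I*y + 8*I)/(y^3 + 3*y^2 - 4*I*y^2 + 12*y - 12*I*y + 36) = (y^2 + y*(2 + 4*I) + 8*I)/(y^3 + y^2*(3 - 4*I) + y*(12 - 12*I) + 36)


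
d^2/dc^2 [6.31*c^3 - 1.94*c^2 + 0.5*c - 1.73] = 37.86*c - 3.88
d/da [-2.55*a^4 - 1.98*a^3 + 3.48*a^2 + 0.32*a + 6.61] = -10.2*a^3 - 5.94*a^2 + 6.96*a + 0.32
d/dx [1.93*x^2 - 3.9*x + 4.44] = 3.86*x - 3.9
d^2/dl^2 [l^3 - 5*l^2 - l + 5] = 6*l - 10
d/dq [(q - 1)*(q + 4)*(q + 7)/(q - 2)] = 2*(q^3 + 2*q^2 - 20*q - 3)/(q^2 - 4*q + 4)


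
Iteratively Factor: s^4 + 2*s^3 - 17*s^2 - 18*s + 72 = (s + 3)*(s^3 - s^2 - 14*s + 24) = (s - 2)*(s + 3)*(s^2 + s - 12) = (s - 3)*(s - 2)*(s + 3)*(s + 4)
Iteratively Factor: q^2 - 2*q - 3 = (q + 1)*(q - 3)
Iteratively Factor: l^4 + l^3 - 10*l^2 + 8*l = (l - 2)*(l^3 + 3*l^2 - 4*l) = l*(l - 2)*(l^2 + 3*l - 4) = l*(l - 2)*(l - 1)*(l + 4)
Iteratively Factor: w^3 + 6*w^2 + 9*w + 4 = (w + 4)*(w^2 + 2*w + 1) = (w + 1)*(w + 4)*(w + 1)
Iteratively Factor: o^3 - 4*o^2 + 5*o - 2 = (o - 2)*(o^2 - 2*o + 1) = (o - 2)*(o - 1)*(o - 1)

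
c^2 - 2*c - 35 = (c - 7)*(c + 5)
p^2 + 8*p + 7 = (p + 1)*(p + 7)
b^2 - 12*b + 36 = (b - 6)^2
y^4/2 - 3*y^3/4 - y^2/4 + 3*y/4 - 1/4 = (y/2 + 1/2)*(y - 1)^2*(y - 1/2)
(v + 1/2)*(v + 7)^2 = v^3 + 29*v^2/2 + 56*v + 49/2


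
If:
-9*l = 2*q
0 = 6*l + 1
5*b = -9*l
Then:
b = 3/10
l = -1/6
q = 3/4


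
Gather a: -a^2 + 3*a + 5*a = -a^2 + 8*a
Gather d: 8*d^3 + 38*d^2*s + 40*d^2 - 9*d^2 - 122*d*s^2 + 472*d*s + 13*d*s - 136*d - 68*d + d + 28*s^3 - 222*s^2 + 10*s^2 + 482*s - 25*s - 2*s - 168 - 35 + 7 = 8*d^3 + d^2*(38*s + 31) + d*(-122*s^2 + 485*s - 203) + 28*s^3 - 212*s^2 + 455*s - 196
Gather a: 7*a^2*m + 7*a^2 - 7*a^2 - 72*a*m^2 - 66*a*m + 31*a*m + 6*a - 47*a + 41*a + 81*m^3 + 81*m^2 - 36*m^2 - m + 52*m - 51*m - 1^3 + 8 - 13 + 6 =7*a^2*m + a*(-72*m^2 - 35*m) + 81*m^3 + 45*m^2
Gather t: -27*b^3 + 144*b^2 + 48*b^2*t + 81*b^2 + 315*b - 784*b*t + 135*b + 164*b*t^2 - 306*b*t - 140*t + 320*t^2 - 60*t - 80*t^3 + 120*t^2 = -27*b^3 + 225*b^2 + 450*b - 80*t^3 + t^2*(164*b + 440) + t*(48*b^2 - 1090*b - 200)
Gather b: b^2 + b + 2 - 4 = b^2 + b - 2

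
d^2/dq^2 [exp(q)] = exp(q)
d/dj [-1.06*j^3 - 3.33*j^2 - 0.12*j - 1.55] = -3.18*j^2 - 6.66*j - 0.12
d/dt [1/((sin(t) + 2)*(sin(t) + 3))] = -(2*sin(t) + 5)*cos(t)/((sin(t) + 2)^2*(sin(t) + 3)^2)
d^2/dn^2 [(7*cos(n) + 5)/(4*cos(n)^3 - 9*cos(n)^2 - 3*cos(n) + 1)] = (18*(7*cos(n) + 5)*(-4*cos(n)^2 + 6*cos(n) + 1)^2*sin(n)^2 - 7*(9*sin(n)^2 + cos(3*n) - 8)^2*cos(n) + 3*(-9*cos(2*n) + 2*cos(3*n) - 7)*(28*(1 - cos(2*n))^2 + 3*cos(2*n) - 54*cos(3*n) + 21*cos(4*n) - 42)/4)/(9*sin(n)^2 + cos(3*n) - 8)^3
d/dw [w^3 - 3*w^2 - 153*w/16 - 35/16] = 3*w^2 - 6*w - 153/16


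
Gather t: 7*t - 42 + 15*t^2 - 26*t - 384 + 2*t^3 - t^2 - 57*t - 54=2*t^3 + 14*t^2 - 76*t - 480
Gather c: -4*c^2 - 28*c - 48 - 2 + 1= -4*c^2 - 28*c - 49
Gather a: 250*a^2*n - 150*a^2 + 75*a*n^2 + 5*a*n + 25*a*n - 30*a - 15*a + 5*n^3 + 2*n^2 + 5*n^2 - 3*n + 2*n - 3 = a^2*(250*n - 150) + a*(75*n^2 + 30*n - 45) + 5*n^3 + 7*n^2 - n - 3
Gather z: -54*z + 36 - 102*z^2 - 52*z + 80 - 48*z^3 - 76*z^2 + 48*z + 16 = -48*z^3 - 178*z^2 - 58*z + 132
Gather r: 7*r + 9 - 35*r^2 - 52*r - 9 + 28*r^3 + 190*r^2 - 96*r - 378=28*r^3 + 155*r^2 - 141*r - 378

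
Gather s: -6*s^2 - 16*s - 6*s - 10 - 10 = -6*s^2 - 22*s - 20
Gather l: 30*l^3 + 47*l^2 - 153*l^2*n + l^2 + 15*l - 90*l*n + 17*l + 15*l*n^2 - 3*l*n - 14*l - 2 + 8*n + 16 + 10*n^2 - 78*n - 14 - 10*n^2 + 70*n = 30*l^3 + l^2*(48 - 153*n) + l*(15*n^2 - 93*n + 18)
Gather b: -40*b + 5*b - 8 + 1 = -35*b - 7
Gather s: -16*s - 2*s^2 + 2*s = -2*s^2 - 14*s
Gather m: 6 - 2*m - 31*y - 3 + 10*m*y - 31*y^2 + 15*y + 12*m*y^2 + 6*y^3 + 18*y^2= m*(12*y^2 + 10*y - 2) + 6*y^3 - 13*y^2 - 16*y + 3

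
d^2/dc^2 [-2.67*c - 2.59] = 0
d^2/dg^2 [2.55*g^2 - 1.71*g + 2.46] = 5.10000000000000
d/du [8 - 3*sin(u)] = -3*cos(u)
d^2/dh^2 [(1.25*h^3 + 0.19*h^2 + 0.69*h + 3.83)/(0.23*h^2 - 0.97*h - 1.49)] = (1.11022302462516e-16*h^5 + 4.44089209850063e-16*h^4 + 3.36678*h^3 + 12.44607*h^2 + 12.94269*h + 8.6815)/(0.012167*h^6 - 0.153939*h^5 + 0.412758*h^4 + 1.081841*h^3 - 2.673954*h^2 - 6.460491*h - 3.307949)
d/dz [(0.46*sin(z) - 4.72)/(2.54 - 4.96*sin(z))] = -22.2428*cos(z)/(4.96*sin(z) - 2.54)^2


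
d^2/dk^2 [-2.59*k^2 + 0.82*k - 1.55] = -5.18000000000000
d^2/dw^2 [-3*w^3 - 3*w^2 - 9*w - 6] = -18*w - 6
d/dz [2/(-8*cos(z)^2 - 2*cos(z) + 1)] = -4*(8*cos(z) + 1)*sin(z)/(8*cos(z)^2 + 2*cos(z) - 1)^2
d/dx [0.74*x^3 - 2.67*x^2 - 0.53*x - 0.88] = 2.22*x^2 - 5.34*x - 0.53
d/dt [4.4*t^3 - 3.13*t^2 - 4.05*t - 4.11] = 13.2*t^2 - 6.26*t - 4.05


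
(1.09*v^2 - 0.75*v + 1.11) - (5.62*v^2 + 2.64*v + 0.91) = -4.53*v^2 - 3.39*v + 0.2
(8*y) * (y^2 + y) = 8*y^3 + 8*y^2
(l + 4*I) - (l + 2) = -2 + 4*I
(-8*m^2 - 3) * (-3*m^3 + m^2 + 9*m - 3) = 24*m^5 - 8*m^4 - 63*m^3 + 21*m^2 - 27*m + 9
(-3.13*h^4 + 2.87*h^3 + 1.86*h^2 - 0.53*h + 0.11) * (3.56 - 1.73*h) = 5.4149*h^5 - 16.1079*h^4 + 6.9994*h^3 + 7.5385*h^2 - 2.0771*h + 0.3916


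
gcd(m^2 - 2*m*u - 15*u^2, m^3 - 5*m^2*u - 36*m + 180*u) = -m + 5*u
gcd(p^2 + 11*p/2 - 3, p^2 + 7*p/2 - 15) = p + 6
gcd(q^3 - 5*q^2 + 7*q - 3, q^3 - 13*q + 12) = q^2 - 4*q + 3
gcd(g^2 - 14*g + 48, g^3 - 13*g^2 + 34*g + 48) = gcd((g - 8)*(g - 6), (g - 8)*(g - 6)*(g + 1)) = g^2 - 14*g + 48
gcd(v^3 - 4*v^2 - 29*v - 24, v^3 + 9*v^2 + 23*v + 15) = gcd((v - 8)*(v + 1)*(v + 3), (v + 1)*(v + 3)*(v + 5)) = v^2 + 4*v + 3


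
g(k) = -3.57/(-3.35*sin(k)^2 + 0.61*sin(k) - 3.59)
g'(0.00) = 0.17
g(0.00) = 0.99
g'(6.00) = 0.53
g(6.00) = 0.89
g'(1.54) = -0.02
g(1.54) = 0.56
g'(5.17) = 0.22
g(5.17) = 0.52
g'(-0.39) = 0.56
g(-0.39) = 0.83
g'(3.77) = -0.50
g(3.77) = 0.70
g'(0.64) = -0.50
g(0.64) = 0.81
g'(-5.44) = -0.42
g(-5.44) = 0.71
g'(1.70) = 0.07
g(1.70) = 0.57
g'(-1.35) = 0.10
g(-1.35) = 0.48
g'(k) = -3.57*(6.7*sin(k)*cos(k) - 0.61*cos(k))/(-3.35*sin(k)^2 + 0.61*sin(k) - 3.59)^2 = (2.1777 - 23.919*sin(k))*cos(k)/(3.35*sin(k)^2 - 0.61*sin(k) + 3.59)^2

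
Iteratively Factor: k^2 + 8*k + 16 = (k + 4)*(k + 4)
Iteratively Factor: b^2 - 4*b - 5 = (b + 1)*(b - 5)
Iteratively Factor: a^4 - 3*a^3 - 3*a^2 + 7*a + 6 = (a - 2)*(a^3 - a^2 - 5*a - 3) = (a - 2)*(a + 1)*(a^2 - 2*a - 3) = (a - 2)*(a + 1)^2*(a - 3)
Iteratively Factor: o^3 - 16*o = (o)*(o^2 - 16) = o*(o - 4)*(o + 4)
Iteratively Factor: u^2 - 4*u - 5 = (u + 1)*(u - 5)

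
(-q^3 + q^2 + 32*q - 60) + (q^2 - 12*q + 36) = -q^3 + 2*q^2 + 20*q - 24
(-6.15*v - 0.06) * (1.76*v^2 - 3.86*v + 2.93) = -10.824*v^3 + 23.6334*v^2 - 17.7879*v - 0.1758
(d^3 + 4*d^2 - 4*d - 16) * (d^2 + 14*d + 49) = d^5 + 18*d^4 + 101*d^3 + 124*d^2 - 420*d - 784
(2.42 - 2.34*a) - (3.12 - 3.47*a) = 1.13*a - 0.7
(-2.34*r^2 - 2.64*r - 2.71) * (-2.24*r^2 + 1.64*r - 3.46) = 5.2416*r^4 + 2.076*r^3 + 9.8372*r^2 + 4.69*r + 9.3766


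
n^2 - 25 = (n - 5)*(n + 5)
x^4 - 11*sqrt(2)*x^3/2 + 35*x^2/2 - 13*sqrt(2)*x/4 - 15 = (x - 5*sqrt(2)/2)*(x - 2*sqrt(2))*(x - 3*sqrt(2)/2)*(x + sqrt(2)/2)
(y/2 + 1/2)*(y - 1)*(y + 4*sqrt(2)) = y^3/2 + 2*sqrt(2)*y^2 - y/2 - 2*sqrt(2)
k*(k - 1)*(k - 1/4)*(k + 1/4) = k^4 - k^3 - k^2/16 + k/16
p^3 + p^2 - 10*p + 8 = (p - 2)*(p - 1)*(p + 4)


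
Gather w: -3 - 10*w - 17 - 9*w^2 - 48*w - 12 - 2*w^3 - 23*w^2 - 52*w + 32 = -2*w^3 - 32*w^2 - 110*w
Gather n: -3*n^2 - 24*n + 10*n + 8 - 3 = -3*n^2 - 14*n + 5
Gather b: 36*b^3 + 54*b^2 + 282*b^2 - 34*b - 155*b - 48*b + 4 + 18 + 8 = 36*b^3 + 336*b^2 - 237*b + 30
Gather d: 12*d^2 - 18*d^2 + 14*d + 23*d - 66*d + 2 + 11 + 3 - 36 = -6*d^2 - 29*d - 20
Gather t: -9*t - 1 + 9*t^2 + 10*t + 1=9*t^2 + t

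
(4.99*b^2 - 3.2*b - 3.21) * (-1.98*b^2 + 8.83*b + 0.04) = -9.8802*b^4 + 50.3977*b^3 - 21.7006*b^2 - 28.4723*b - 0.1284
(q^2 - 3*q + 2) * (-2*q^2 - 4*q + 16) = -2*q^4 + 2*q^3 + 24*q^2 - 56*q + 32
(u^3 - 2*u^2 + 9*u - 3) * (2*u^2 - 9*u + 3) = 2*u^5 - 13*u^4 + 39*u^3 - 93*u^2 + 54*u - 9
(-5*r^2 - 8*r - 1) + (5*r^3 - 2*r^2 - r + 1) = 5*r^3 - 7*r^2 - 9*r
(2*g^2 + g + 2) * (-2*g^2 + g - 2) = -4*g^4 - 7*g^2 - 4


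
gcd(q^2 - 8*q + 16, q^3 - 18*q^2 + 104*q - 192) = q - 4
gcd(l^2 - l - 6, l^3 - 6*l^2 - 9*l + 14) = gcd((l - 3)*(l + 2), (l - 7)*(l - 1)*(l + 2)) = l + 2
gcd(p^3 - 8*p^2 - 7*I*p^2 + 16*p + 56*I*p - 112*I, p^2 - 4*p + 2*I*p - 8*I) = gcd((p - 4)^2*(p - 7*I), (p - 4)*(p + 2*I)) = p - 4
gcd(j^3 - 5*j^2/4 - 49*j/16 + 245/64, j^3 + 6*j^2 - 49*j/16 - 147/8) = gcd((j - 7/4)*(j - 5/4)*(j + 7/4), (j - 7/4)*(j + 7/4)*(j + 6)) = j^2 - 49/16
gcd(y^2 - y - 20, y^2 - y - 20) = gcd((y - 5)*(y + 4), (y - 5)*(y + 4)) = y^2 - y - 20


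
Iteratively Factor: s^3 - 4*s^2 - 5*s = (s)*(s^2 - 4*s - 5) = s*(s + 1)*(s - 5)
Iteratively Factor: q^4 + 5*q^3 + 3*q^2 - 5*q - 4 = (q + 1)*(q^3 + 4*q^2 - q - 4) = (q - 1)*(q + 1)*(q^2 + 5*q + 4) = (q - 1)*(q + 1)^2*(q + 4)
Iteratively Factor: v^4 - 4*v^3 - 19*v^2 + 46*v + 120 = (v + 2)*(v^3 - 6*v^2 - 7*v + 60) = (v - 5)*(v + 2)*(v^2 - v - 12) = (v - 5)*(v + 2)*(v + 3)*(v - 4)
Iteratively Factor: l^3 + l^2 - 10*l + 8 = (l - 2)*(l^2 + 3*l - 4) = (l - 2)*(l - 1)*(l + 4)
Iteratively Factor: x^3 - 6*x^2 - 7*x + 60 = (x - 4)*(x^2 - 2*x - 15) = (x - 4)*(x + 3)*(x - 5)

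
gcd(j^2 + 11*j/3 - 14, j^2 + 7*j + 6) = j + 6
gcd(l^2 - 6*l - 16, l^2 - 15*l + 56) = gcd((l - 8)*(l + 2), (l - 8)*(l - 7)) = l - 8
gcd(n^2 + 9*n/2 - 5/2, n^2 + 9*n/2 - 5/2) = n^2 + 9*n/2 - 5/2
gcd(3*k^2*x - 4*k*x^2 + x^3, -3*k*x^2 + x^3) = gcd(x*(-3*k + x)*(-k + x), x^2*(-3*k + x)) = -3*k*x + x^2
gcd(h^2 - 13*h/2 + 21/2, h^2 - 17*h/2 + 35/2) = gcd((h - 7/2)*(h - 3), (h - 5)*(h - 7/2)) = h - 7/2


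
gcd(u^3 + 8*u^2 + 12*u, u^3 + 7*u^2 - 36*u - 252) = u + 6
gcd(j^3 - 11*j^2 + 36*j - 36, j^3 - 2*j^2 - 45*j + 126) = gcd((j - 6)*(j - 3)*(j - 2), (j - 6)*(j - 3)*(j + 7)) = j^2 - 9*j + 18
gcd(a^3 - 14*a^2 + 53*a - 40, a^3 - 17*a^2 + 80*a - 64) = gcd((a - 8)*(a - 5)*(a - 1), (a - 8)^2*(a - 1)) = a^2 - 9*a + 8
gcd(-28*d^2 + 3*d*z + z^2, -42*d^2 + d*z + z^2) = 7*d + z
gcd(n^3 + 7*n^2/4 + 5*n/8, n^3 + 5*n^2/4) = n^2 + 5*n/4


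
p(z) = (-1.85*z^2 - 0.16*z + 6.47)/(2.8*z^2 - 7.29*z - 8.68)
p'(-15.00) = 0.01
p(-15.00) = -0.56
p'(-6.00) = 0.03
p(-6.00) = -0.44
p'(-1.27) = 2.94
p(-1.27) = 0.72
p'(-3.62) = 0.08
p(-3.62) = -0.32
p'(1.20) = 0.35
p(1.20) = -0.27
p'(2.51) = 1.45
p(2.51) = 0.60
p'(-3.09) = 0.12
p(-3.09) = -0.26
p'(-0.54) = 3.56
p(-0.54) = -1.53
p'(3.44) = 512.61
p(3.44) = 25.62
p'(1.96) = 0.63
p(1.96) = 0.08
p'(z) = (7.29 - 5.6*z)*(-1.85*z^2 - 0.16*z + 6.47)/(2.8*z^2 - 7.29*z - 8.68)^2 + (-3.7*z - 0.16)/(2.8*z^2 - 7.29*z - 8.68)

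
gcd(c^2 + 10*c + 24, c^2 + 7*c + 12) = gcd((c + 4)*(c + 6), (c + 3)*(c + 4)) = c + 4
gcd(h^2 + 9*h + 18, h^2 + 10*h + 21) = h + 3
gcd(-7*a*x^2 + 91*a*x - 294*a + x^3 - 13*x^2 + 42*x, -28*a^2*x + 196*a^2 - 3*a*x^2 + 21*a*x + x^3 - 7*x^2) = -7*a*x + 49*a + x^2 - 7*x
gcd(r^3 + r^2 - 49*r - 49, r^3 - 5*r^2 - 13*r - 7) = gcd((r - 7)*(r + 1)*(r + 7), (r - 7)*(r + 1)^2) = r^2 - 6*r - 7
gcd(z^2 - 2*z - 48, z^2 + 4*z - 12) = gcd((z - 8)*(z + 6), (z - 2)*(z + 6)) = z + 6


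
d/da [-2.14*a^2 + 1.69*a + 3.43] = 1.69 - 4.28*a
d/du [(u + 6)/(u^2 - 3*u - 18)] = u*(-u - 12)/(u^4 - 6*u^3 - 27*u^2 + 108*u + 324)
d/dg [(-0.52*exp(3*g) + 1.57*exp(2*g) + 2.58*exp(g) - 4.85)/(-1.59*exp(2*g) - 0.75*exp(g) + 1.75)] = (0.8268*exp(4*g) + 0.78*exp(3*g) + 0.194700000000001*exp(2*g) - 9.928*exp(g) + 0.877500000000001)*exp(g)/(2.5281*exp(4*g) + 2.385*exp(3*g) - 5.0025*exp(2*g) - 2.625*exp(g) + 3.0625)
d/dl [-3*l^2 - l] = -6*l - 1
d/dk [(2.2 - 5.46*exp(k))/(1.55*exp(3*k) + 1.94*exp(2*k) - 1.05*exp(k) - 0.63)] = (16.926*exp(3*k) + 0.362399999999997*exp(2*k) - 8.536*exp(k) + 5.7498)*exp(k)/(2.4025*exp(6*k) + 6.014*exp(5*k) + 0.508599999999999*exp(4*k) - 6.027*exp(3*k) - 1.3419*exp(2*k) + 1.323*exp(k) + 0.3969)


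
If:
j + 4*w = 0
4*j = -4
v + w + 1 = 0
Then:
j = -1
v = -5/4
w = 1/4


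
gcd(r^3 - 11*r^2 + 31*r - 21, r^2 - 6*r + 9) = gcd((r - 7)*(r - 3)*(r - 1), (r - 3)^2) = r - 3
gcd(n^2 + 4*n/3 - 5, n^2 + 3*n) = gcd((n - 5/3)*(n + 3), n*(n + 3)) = n + 3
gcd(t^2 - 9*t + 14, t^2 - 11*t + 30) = 1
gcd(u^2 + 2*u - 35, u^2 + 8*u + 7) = u + 7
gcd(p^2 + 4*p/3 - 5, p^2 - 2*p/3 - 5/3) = p - 5/3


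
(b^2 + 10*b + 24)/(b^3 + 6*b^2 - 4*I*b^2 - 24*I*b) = (b + 4)/(b*(b - 4*I))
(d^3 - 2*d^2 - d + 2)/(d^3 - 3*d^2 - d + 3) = (d - 2)/(d - 3)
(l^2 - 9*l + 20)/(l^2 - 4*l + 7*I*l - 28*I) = (l - 5)/(l + 7*I)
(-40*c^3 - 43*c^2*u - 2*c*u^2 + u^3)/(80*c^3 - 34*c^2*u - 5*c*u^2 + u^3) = (c + u)/(-2*c + u)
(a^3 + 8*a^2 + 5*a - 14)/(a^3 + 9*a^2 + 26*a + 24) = (a^2 + 6*a - 7)/(a^2 + 7*a + 12)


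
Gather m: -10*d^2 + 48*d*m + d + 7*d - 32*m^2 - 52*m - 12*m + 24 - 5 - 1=-10*d^2 + 8*d - 32*m^2 + m*(48*d - 64) + 18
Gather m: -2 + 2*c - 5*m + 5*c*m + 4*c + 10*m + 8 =6*c + m*(5*c + 5) + 6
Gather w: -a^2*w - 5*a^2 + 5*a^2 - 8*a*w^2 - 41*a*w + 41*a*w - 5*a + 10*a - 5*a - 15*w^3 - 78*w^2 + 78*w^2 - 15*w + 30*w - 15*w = -a^2*w - 8*a*w^2 - 15*w^3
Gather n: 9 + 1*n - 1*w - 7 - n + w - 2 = 0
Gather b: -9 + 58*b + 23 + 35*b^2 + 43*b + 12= 35*b^2 + 101*b + 26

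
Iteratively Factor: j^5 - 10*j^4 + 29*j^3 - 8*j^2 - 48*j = (j - 3)*(j^4 - 7*j^3 + 8*j^2 + 16*j) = (j - 3)*(j + 1)*(j^3 - 8*j^2 + 16*j) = (j - 4)*(j - 3)*(j + 1)*(j^2 - 4*j) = j*(j - 4)*(j - 3)*(j + 1)*(j - 4)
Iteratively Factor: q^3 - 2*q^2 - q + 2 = (q - 1)*(q^2 - q - 2) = (q - 2)*(q - 1)*(q + 1)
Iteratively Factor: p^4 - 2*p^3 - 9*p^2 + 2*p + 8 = (p + 1)*(p^3 - 3*p^2 - 6*p + 8) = (p - 1)*(p + 1)*(p^2 - 2*p - 8) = (p - 4)*(p - 1)*(p + 1)*(p + 2)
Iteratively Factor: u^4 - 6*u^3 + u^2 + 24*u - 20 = (u - 1)*(u^3 - 5*u^2 - 4*u + 20) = (u - 1)*(u + 2)*(u^2 - 7*u + 10) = (u - 2)*(u - 1)*(u + 2)*(u - 5)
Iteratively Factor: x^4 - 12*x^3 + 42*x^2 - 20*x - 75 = (x - 3)*(x^3 - 9*x^2 + 15*x + 25) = (x - 5)*(x - 3)*(x^2 - 4*x - 5) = (x - 5)^2*(x - 3)*(x + 1)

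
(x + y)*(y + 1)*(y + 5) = x*y^2 + 6*x*y + 5*x + y^3 + 6*y^2 + 5*y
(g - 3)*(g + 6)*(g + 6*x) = g^3 + 6*g^2*x + 3*g^2 + 18*g*x - 18*g - 108*x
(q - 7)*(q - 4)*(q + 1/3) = q^3 - 32*q^2/3 + 73*q/3 + 28/3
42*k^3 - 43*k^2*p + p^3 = (-6*k + p)*(-k + p)*(7*k + p)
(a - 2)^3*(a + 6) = a^4 - 24*a^2 + 64*a - 48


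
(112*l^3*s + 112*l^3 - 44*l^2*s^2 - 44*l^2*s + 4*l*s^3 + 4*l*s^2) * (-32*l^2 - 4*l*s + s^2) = -3584*l^5*s - 3584*l^5 + 960*l^4*s^2 + 960*l^4*s + 160*l^3*s^3 + 160*l^3*s^2 - 60*l^2*s^4 - 60*l^2*s^3 + 4*l*s^5 + 4*l*s^4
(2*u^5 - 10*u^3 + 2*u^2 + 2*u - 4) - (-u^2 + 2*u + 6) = 2*u^5 - 10*u^3 + 3*u^2 - 10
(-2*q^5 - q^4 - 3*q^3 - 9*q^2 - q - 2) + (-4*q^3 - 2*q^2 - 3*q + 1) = -2*q^5 - q^4 - 7*q^3 - 11*q^2 - 4*q - 1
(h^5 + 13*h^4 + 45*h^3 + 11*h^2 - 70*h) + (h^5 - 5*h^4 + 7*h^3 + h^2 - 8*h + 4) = 2*h^5 + 8*h^4 + 52*h^3 + 12*h^2 - 78*h + 4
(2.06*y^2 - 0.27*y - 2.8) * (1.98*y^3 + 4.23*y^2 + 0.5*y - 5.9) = 4.0788*y^5 + 8.1792*y^4 - 5.6561*y^3 - 24.133*y^2 + 0.193*y + 16.52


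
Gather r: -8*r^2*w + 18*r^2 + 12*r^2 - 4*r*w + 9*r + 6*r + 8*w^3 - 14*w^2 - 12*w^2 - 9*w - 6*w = r^2*(30 - 8*w) + r*(15 - 4*w) + 8*w^3 - 26*w^2 - 15*w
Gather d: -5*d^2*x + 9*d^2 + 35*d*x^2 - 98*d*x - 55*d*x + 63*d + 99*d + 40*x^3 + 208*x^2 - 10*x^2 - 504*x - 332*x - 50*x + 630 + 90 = d^2*(9 - 5*x) + d*(35*x^2 - 153*x + 162) + 40*x^3 + 198*x^2 - 886*x + 720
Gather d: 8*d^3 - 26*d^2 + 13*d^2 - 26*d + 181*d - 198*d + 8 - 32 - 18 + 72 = 8*d^3 - 13*d^2 - 43*d + 30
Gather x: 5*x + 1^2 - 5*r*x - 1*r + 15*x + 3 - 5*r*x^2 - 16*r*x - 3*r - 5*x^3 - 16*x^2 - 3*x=-4*r - 5*x^3 + x^2*(-5*r - 16) + x*(17 - 21*r) + 4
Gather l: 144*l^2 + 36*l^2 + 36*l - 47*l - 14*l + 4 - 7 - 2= 180*l^2 - 25*l - 5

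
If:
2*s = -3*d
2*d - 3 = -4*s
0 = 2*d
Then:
No Solution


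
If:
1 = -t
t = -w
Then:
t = -1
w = 1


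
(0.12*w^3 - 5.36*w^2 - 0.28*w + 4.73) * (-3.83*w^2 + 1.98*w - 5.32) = -0.4596*w^5 + 20.7664*w^4 - 10.1788*w^3 + 9.8449*w^2 + 10.855*w - 25.1636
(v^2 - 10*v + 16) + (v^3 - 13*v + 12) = v^3 + v^2 - 23*v + 28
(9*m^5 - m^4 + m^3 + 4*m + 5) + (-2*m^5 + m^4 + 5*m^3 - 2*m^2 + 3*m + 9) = 7*m^5 + 6*m^3 - 2*m^2 + 7*m + 14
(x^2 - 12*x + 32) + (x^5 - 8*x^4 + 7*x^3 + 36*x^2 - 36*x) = x^5 - 8*x^4 + 7*x^3 + 37*x^2 - 48*x + 32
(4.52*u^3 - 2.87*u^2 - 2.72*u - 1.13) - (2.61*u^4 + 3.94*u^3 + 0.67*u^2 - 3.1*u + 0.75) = -2.61*u^4 + 0.58*u^3 - 3.54*u^2 + 0.38*u - 1.88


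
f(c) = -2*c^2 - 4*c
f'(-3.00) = 8.00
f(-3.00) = -6.00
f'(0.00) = -4.00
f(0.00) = 0.00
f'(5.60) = -26.40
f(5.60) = -85.12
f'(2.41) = -13.64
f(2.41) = -21.26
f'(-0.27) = -2.92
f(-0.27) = 0.93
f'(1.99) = -11.96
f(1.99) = -15.88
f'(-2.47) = 5.88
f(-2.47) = -2.32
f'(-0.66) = -1.36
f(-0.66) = 1.77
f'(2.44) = -13.76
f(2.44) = -21.67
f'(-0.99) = -0.04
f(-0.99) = 2.00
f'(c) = -4*c - 4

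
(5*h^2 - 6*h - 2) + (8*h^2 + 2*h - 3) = 13*h^2 - 4*h - 5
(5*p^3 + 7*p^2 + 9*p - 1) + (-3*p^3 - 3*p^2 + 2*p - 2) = 2*p^3 + 4*p^2 + 11*p - 3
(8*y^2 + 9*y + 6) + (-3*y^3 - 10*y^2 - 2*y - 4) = -3*y^3 - 2*y^2 + 7*y + 2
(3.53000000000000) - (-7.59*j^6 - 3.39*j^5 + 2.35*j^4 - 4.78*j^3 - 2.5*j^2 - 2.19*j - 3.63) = 7.59*j^6 + 3.39*j^5 - 2.35*j^4 + 4.78*j^3 + 2.5*j^2 + 2.19*j + 7.16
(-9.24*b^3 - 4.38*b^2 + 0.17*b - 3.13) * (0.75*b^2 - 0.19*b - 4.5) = -6.93*b^5 - 1.5294*b^4 + 42.5397*b^3 + 17.3302*b^2 - 0.1703*b + 14.085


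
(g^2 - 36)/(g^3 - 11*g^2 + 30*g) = (g + 6)/(g*(g - 5))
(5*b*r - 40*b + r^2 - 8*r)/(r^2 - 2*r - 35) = (-5*b*r + 40*b - r^2 + 8*r)/(-r^2 + 2*r + 35)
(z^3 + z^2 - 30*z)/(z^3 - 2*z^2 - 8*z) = (-z^2 - z + 30)/(-z^2 + 2*z + 8)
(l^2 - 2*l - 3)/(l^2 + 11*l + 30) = (l^2 - 2*l - 3)/(l^2 + 11*l + 30)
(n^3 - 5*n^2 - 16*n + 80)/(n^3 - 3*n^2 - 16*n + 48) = (n - 5)/(n - 3)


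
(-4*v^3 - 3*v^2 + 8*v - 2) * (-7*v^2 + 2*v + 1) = 28*v^5 + 13*v^4 - 66*v^3 + 27*v^2 + 4*v - 2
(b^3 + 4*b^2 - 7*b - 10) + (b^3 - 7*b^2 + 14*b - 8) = 2*b^3 - 3*b^2 + 7*b - 18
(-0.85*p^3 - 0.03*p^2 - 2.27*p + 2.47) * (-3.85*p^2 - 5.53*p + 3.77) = 3.2725*p^5 + 4.816*p^4 + 5.7009*p^3 + 2.9305*p^2 - 22.217*p + 9.3119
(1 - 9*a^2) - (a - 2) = -9*a^2 - a + 3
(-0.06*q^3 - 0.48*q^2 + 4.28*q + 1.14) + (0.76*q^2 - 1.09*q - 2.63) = -0.06*q^3 + 0.28*q^2 + 3.19*q - 1.49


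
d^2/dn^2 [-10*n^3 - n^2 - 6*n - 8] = -60*n - 2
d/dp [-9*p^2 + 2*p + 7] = 2 - 18*p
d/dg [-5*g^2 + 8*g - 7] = 8 - 10*g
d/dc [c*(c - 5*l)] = 2*c - 5*l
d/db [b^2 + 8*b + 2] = 2*b + 8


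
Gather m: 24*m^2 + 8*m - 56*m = 24*m^2 - 48*m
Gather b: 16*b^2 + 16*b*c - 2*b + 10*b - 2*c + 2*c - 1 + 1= 16*b^2 + b*(16*c + 8)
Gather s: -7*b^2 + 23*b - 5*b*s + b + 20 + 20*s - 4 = -7*b^2 + 24*b + s*(20 - 5*b) + 16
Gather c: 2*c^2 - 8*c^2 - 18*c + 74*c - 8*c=-6*c^2 + 48*c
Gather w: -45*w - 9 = -45*w - 9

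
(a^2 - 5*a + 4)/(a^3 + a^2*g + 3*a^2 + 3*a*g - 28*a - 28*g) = (a - 1)/(a^2 + a*g + 7*a + 7*g)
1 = 1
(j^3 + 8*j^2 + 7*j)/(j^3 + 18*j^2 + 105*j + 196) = j*(j + 1)/(j^2 + 11*j + 28)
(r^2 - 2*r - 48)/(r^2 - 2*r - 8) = (-r^2 + 2*r + 48)/(-r^2 + 2*r + 8)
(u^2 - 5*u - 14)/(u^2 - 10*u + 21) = (u + 2)/(u - 3)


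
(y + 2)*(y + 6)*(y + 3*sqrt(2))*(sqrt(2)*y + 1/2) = sqrt(2)*y^4 + 13*y^3/2 + 8*sqrt(2)*y^3 + 27*sqrt(2)*y^2/2 + 52*y^2 + 12*sqrt(2)*y + 78*y + 18*sqrt(2)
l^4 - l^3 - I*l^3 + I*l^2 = l^2*(l - 1)*(l - I)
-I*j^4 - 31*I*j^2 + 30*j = j*(j - 6*I)*(j + 5*I)*(-I*j + 1)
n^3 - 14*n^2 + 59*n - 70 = (n - 7)*(n - 5)*(n - 2)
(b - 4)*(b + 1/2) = b^2 - 7*b/2 - 2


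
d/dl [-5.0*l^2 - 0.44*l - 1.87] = -10.0*l - 0.44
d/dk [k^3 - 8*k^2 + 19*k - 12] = 3*k^2 - 16*k + 19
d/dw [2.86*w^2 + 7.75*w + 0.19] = 5.72*w + 7.75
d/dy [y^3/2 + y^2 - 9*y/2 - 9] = 3*y^2/2 + 2*y - 9/2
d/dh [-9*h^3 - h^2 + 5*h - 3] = -27*h^2 - 2*h + 5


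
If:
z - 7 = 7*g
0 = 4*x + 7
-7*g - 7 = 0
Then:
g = -1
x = -7/4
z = 0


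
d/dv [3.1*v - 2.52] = 3.10000000000000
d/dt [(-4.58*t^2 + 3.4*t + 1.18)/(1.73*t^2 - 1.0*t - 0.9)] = (-1.302*t^2 + 4.1612*t - 1.88)/(2.9929*t^4 - 3.46*t^3 - 2.114*t^2 + 1.8*t + 0.81)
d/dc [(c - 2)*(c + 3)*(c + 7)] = 3*c^2 + 16*c + 1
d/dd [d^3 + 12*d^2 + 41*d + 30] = 3*d^2 + 24*d + 41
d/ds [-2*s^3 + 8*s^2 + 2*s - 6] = -6*s^2 + 16*s + 2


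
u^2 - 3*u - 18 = (u - 6)*(u + 3)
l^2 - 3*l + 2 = (l - 2)*(l - 1)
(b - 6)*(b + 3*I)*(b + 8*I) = b^3 - 6*b^2 + 11*I*b^2 - 24*b - 66*I*b + 144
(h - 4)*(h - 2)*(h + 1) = h^3 - 5*h^2 + 2*h + 8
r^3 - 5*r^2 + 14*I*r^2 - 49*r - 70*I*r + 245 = (r - 5)*(r + 7*I)^2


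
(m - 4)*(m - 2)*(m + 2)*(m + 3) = m^4 - m^3 - 16*m^2 + 4*m + 48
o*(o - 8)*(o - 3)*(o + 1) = o^4 - 10*o^3 + 13*o^2 + 24*o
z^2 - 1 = (z - 1)*(z + 1)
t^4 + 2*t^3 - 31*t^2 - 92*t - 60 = (t - 6)*(t + 1)*(t + 2)*(t + 5)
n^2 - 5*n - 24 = (n - 8)*(n + 3)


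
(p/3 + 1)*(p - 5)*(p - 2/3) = p^3/3 - 8*p^2/9 - 41*p/9 + 10/3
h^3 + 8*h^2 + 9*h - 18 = (h - 1)*(h + 3)*(h + 6)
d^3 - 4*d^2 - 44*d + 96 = (d - 8)*(d - 2)*(d + 6)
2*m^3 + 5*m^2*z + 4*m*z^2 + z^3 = (m + z)^2*(2*m + z)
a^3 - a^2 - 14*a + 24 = (a - 3)*(a - 2)*(a + 4)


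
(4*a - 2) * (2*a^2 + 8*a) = 8*a^3 + 28*a^2 - 16*a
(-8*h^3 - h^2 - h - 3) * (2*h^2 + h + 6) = -16*h^5 - 10*h^4 - 51*h^3 - 13*h^2 - 9*h - 18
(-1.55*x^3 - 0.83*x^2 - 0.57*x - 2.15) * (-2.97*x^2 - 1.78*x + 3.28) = 4.6035*x^5 + 5.2241*x^4 - 1.9137*x^3 + 4.6777*x^2 + 1.9574*x - 7.052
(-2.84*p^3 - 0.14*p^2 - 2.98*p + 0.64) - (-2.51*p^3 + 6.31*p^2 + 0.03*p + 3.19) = -0.33*p^3 - 6.45*p^2 - 3.01*p - 2.55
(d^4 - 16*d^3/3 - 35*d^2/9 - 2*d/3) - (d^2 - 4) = d^4 - 16*d^3/3 - 44*d^2/9 - 2*d/3 + 4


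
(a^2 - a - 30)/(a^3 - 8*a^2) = (a^2 - a - 30)/(a^2*(a - 8))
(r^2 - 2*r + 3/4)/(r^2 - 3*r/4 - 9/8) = 2*(2*r - 1)/(4*r + 3)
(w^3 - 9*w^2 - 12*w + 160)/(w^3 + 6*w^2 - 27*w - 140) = (w - 8)/(w + 7)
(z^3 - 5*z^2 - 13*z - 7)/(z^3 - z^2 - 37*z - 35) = (z + 1)/(z + 5)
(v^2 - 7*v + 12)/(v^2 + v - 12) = (v - 4)/(v + 4)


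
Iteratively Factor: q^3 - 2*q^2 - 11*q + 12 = (q - 4)*(q^2 + 2*q - 3) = (q - 4)*(q + 3)*(q - 1)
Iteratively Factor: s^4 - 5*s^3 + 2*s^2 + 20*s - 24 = (s + 2)*(s^3 - 7*s^2 + 16*s - 12) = (s - 3)*(s + 2)*(s^2 - 4*s + 4) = (s - 3)*(s - 2)*(s + 2)*(s - 2)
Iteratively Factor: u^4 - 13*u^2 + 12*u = (u + 4)*(u^3 - 4*u^2 + 3*u) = (u - 3)*(u + 4)*(u^2 - u) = (u - 3)*(u - 1)*(u + 4)*(u)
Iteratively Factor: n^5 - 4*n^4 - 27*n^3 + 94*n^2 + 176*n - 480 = (n - 5)*(n^4 + n^3 - 22*n^2 - 16*n + 96) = (n - 5)*(n - 4)*(n^3 + 5*n^2 - 2*n - 24) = (n - 5)*(n - 4)*(n - 2)*(n^2 + 7*n + 12) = (n - 5)*(n - 4)*(n - 2)*(n + 3)*(n + 4)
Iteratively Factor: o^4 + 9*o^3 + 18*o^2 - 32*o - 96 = (o + 4)*(o^3 + 5*o^2 - 2*o - 24) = (o + 4)^2*(o^2 + o - 6) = (o + 3)*(o + 4)^2*(o - 2)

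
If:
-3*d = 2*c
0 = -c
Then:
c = 0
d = 0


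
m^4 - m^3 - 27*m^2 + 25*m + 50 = (m - 5)*(m - 2)*(m + 1)*(m + 5)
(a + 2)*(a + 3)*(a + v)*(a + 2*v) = a^4 + 3*a^3*v + 5*a^3 + 2*a^2*v^2 + 15*a^2*v + 6*a^2 + 10*a*v^2 + 18*a*v + 12*v^2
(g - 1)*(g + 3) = g^2 + 2*g - 3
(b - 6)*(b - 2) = b^2 - 8*b + 12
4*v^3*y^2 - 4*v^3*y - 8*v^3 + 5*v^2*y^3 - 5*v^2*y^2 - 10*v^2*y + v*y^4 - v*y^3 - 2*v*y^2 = (v + y)*(4*v + y)*(y - 2)*(v*y + v)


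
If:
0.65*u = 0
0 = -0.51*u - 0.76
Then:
No Solution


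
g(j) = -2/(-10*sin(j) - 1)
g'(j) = -20*cos(j)/(-10*sin(j) - 1)^2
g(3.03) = 0.95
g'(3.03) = 4.45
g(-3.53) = 0.42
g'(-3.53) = 0.81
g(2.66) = 0.36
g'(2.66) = 0.56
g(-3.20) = 1.26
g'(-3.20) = 7.96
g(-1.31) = -0.23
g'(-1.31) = -0.07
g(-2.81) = -0.89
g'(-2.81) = 3.72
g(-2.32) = -0.32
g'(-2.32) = 0.34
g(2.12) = 0.21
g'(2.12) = 0.11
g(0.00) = 2.00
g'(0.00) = -20.00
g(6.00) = -1.11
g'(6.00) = -5.97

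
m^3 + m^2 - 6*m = m*(m - 2)*(m + 3)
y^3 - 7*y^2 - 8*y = y*(y - 8)*(y + 1)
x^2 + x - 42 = (x - 6)*(x + 7)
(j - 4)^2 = j^2 - 8*j + 16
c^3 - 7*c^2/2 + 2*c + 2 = (c - 2)^2*(c + 1/2)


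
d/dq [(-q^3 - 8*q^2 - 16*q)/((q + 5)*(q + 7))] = (-q^4 - 24*q^3 - 185*q^2 - 560*q - 560)/(q^4 + 24*q^3 + 214*q^2 + 840*q + 1225)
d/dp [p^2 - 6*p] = 2*p - 6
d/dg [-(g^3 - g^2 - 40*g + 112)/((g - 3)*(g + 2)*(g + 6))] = 2*(-3*g^4 - 28*g^3 + 116*g^2 + 524*g - 1392)/(g^6 + 10*g^5 + g^4 - 192*g^3 - 216*g^2 + 864*g + 1296)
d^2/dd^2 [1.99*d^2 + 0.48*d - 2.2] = 3.98000000000000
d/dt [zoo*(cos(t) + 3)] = zoo*sin(t)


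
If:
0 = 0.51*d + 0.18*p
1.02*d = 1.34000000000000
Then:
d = 1.31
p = -3.72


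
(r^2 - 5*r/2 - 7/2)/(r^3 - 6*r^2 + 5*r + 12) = (r - 7/2)/(r^2 - 7*r + 12)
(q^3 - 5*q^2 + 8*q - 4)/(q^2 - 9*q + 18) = (q^3 - 5*q^2 + 8*q - 4)/(q^2 - 9*q + 18)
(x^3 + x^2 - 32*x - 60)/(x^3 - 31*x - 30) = (x + 2)/(x + 1)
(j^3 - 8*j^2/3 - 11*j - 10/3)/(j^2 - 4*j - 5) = (3*j^2 + 7*j + 2)/(3*(j + 1))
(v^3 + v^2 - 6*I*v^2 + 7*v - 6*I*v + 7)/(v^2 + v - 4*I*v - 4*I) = (v^2 - 6*I*v + 7)/(v - 4*I)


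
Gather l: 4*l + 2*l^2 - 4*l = 2*l^2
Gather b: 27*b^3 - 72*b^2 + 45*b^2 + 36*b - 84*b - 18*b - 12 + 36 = 27*b^3 - 27*b^2 - 66*b + 24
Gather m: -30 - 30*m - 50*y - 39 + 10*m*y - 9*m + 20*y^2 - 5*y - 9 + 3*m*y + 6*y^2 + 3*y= m*(13*y - 39) + 26*y^2 - 52*y - 78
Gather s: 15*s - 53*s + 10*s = -28*s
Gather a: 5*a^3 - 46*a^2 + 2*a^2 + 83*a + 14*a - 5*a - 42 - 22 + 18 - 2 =5*a^3 - 44*a^2 + 92*a - 48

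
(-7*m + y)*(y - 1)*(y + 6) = -7*m*y^2 - 35*m*y + 42*m + y^3 + 5*y^2 - 6*y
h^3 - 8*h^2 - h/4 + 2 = (h - 8)*(h - 1/2)*(h + 1/2)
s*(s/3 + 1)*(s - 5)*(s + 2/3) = s^4/3 - 4*s^3/9 - 49*s^2/9 - 10*s/3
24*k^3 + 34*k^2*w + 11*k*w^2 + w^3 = (k + w)*(4*k + w)*(6*k + w)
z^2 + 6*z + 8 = (z + 2)*(z + 4)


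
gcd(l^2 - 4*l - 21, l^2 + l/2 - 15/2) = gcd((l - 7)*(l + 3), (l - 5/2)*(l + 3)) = l + 3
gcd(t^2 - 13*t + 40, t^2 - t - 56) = t - 8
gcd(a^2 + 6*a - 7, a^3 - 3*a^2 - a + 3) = a - 1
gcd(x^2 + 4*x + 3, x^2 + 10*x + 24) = 1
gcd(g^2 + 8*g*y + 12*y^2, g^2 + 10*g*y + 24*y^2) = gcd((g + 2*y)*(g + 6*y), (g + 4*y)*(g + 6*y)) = g + 6*y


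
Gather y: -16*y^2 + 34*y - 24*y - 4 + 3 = -16*y^2 + 10*y - 1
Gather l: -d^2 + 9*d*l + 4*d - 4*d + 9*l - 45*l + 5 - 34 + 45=-d^2 + l*(9*d - 36) + 16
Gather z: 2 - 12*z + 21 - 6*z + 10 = 33 - 18*z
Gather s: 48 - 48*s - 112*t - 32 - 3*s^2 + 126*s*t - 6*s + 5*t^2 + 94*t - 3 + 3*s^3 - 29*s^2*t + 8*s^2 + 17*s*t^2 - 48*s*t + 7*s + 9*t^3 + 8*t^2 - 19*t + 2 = 3*s^3 + s^2*(5 - 29*t) + s*(17*t^2 + 78*t - 47) + 9*t^3 + 13*t^2 - 37*t + 15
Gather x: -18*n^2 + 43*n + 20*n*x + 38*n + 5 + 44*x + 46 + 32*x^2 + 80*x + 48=-18*n^2 + 81*n + 32*x^2 + x*(20*n + 124) + 99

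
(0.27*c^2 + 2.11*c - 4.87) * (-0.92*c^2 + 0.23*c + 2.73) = -0.2484*c^4 - 1.8791*c^3 + 5.7028*c^2 + 4.6402*c - 13.2951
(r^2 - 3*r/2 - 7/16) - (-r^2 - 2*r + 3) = 2*r^2 + r/2 - 55/16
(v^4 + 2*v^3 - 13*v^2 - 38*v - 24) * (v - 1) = v^5 + v^4 - 15*v^3 - 25*v^2 + 14*v + 24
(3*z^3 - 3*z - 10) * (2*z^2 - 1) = 6*z^5 - 9*z^3 - 20*z^2 + 3*z + 10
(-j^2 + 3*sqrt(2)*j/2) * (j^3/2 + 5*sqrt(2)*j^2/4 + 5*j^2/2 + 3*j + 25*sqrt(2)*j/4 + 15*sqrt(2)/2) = -j^5/2 - 5*j^4/2 - sqrt(2)*j^4/2 - 5*sqrt(2)*j^3/2 + 3*j^3/4 - 3*sqrt(2)*j^2 + 75*j^2/4 + 45*j/2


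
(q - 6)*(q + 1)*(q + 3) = q^3 - 2*q^2 - 21*q - 18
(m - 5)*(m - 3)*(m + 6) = m^3 - 2*m^2 - 33*m + 90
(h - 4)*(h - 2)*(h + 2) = h^3 - 4*h^2 - 4*h + 16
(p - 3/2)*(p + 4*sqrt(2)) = p^2 - 3*p/2 + 4*sqrt(2)*p - 6*sqrt(2)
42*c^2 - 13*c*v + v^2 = (-7*c + v)*(-6*c + v)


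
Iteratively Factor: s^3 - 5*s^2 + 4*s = (s - 1)*(s^2 - 4*s) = s*(s - 1)*(s - 4)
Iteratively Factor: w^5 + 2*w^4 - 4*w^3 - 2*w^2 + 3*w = (w + 3)*(w^4 - w^3 - w^2 + w) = (w + 1)*(w + 3)*(w^3 - 2*w^2 + w) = (w - 1)*(w + 1)*(w + 3)*(w^2 - w) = w*(w - 1)*(w + 1)*(w + 3)*(w - 1)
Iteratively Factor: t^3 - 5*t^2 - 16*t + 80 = (t - 5)*(t^2 - 16) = (t - 5)*(t + 4)*(t - 4)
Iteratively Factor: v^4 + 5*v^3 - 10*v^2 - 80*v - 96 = (v - 4)*(v^3 + 9*v^2 + 26*v + 24) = (v - 4)*(v + 2)*(v^2 + 7*v + 12) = (v - 4)*(v + 2)*(v + 3)*(v + 4)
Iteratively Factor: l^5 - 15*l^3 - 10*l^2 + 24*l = (l + 2)*(l^4 - 2*l^3 - 11*l^2 + 12*l) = (l + 2)*(l + 3)*(l^3 - 5*l^2 + 4*l) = (l - 4)*(l + 2)*(l + 3)*(l^2 - l) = l*(l - 4)*(l + 2)*(l + 3)*(l - 1)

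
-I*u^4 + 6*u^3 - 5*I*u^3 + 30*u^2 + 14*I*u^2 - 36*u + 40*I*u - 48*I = (u + 6)*(u + 2*I)*(u + 4*I)*(-I*u + I)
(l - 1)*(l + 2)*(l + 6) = l^3 + 7*l^2 + 4*l - 12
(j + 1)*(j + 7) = j^2 + 8*j + 7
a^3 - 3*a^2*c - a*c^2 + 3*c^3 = (a - 3*c)*(a - c)*(a + c)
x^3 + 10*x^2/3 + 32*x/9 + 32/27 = (x + 2/3)*(x + 4/3)^2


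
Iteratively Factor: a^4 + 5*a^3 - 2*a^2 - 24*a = (a - 2)*(a^3 + 7*a^2 + 12*a) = a*(a - 2)*(a^2 + 7*a + 12) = a*(a - 2)*(a + 3)*(a + 4)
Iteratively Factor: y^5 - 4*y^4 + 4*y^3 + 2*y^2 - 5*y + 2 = (y - 1)*(y^4 - 3*y^3 + y^2 + 3*y - 2) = (y - 2)*(y - 1)*(y^3 - y^2 - y + 1) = (y - 2)*(y - 1)^2*(y^2 - 1) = (y - 2)*(y - 1)^3*(y + 1)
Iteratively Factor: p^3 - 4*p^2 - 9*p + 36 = (p + 3)*(p^2 - 7*p + 12) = (p - 4)*(p + 3)*(p - 3)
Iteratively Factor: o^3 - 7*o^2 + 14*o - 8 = (o - 4)*(o^2 - 3*o + 2) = (o - 4)*(o - 2)*(o - 1)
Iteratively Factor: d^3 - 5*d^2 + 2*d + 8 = (d - 4)*(d^2 - d - 2) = (d - 4)*(d - 2)*(d + 1)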